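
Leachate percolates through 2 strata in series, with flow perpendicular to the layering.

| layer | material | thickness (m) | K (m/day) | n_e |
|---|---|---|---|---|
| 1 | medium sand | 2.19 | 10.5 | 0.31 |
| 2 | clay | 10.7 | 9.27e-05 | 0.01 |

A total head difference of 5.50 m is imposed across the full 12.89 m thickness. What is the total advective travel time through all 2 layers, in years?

45.2

With flow normal to the layers, continuity requires the same specific discharge q through every layer.
Σ(b_i/K_i) = 2.19/10.5 + 10.7/9.27e-05 = 1.154e+05 d.
q = Δh / Σ(b_i/K_i) = 5.50 / 1.154e+05 = 4.765e-05 m/day.
In each layer the seepage velocity is v_i = q/n_i, so the layer transit time is t_i = b_i·n_i / q:
  layer 1 (medium sand): t_1 = 2.19 × 0.31 / 4.765e-05 = 14248 d
  layer 2 (clay): t_2 = 10.7 × 0.01 / 4.765e-05 = 2246 d
Total t = Σ t_i = 16493 days = 45.16 years.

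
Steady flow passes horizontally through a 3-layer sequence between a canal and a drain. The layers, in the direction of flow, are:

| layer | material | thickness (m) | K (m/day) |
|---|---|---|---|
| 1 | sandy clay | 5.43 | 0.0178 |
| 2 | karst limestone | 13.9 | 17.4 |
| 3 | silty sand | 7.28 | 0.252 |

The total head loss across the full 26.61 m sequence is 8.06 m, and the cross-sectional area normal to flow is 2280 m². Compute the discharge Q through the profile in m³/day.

Flow is perpendicular to layering, so the layers act in series and the equivalent K is the thickness-weighted harmonic mean.
Total thickness L = 5.43 + 13.9 + 7.28 = 26.61 m.
Σ(b_i/K_i) = 5.43/0.0178 + 13.9/17.4 + 7.28/0.252 = 334.7 d.
K_eq = L / Σ(b_i/K_i) = 26.61 / 334.7 = 0.07949 m/day.
Q = K_eq · A · (Δh/L) = 0.07949 × 2280 × (8.06/26.61) = 54.90 m³/day.

54.9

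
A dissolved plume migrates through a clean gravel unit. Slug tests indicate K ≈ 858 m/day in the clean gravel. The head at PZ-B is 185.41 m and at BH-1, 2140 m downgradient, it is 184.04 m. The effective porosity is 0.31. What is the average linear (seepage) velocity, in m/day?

Hydraulic gradient i = (185.41 − 184.04) / 2140 = 1.37 / 2140 = 0.0006402.
Darcy flux q = K · i = 858.0 × 0.0006402 = 0.5493 m/day.
Seepage velocity v = q / n_e = 0.5493 / 0.31 = 1.772 m/day.

1.77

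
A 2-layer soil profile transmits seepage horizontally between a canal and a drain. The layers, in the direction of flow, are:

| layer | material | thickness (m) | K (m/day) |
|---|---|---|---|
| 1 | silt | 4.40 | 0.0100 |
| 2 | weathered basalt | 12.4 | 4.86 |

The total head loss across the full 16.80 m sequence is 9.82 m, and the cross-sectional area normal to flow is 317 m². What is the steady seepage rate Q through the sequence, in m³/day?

7.03

Flow is perpendicular to layering, so the layers act in series and the equivalent K is the thickness-weighted harmonic mean.
Total thickness L = 4.40 + 12.4 = 16.80 m.
Σ(b_i/K_i) = 4.40/0.0100 + 12.4/4.86 = 442.6 d.
K_eq = L / Σ(b_i/K_i) = 16.80 / 442.6 = 0.03796 m/day.
Q = K_eq · A · (Δh/L) = 0.03796 × 317 × (9.82/16.80) = 7.034 m³/day.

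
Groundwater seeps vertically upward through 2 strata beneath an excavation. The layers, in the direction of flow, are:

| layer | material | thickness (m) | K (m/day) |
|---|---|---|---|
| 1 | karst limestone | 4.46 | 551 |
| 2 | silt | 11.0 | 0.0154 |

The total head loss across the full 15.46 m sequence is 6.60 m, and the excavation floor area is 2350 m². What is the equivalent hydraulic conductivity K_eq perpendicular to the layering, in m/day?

Flow is perpendicular to layering, so the layers act in series and the equivalent K is the thickness-weighted harmonic mean.
Total thickness L = 4.46 + 11.0 = 15.46 m.
Σ(b_i/K_i) = 4.46/551 + 11.0/0.0154 = 714.3 d.
K_eq = L / Σ(b_i/K_i) = 15.46 / 714.3 = 0.02164 m/day.

0.0216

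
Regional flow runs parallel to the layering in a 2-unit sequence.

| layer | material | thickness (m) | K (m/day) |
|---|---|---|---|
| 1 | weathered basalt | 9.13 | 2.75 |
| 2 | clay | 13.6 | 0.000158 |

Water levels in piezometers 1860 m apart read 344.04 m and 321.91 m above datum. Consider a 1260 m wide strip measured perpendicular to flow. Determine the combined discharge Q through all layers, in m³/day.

376

Flow is parallel to layering, so each bed carries its own Darcy discharge and the transmissivities add.
Σ(K_i·b_i) = 2.75×9.13 + 0.000158×13.6 = 25.11 m²/day.
Hydraulic gradient i = (344.04 − 321.91) / 1860 = 22.13 / 1860 = 0.01190.
Q = Σ(K_i·b_i) · W · i = 25.11 × 1260 × 0.01190 = 376.4 m³/day.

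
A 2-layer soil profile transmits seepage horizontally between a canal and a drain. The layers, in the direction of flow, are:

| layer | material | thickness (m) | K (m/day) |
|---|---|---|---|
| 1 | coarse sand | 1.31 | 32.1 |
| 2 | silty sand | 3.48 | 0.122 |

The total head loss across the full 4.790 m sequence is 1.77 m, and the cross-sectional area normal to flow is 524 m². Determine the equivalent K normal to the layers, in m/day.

0.168

Flow is perpendicular to layering, so the layers act in series and the equivalent K is the thickness-weighted harmonic mean.
Total thickness L = 1.31 + 3.48 = 4.790 m.
Σ(b_i/K_i) = 1.31/32.1 + 3.48/0.122 = 28.57 d.
K_eq = L / Σ(b_i/K_i) = 4.790 / 28.57 = 0.1677 m/day.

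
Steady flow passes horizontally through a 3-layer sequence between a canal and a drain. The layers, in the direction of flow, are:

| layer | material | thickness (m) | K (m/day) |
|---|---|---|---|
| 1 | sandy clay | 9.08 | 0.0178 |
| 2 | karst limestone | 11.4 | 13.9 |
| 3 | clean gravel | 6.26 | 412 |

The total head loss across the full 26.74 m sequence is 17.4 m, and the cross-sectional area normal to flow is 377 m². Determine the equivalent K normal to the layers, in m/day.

Flow is perpendicular to layering, so the layers act in series and the equivalent K is the thickness-weighted harmonic mean.
Total thickness L = 9.08 + 11.4 + 6.26 = 26.74 m.
Σ(b_i/K_i) = 9.08/0.0178 + 11.4/13.9 + 6.26/412 = 510.9 d.
K_eq = L / Σ(b_i/K_i) = 26.74 / 510.9 = 0.05233 m/day.

0.0523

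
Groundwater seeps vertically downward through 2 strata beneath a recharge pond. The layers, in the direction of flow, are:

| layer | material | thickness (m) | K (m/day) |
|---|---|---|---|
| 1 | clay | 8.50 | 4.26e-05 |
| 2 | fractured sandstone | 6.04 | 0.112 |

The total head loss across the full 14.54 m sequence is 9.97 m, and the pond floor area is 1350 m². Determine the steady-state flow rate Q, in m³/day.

0.0674

Flow is perpendicular to layering, so the layers act in series and the equivalent K is the thickness-weighted harmonic mean.
Total thickness L = 8.50 + 6.04 = 14.54 m.
Σ(b_i/K_i) = 8.50/4.26e-05 + 6.04/0.112 = 1.996e+05 d.
K_eq = L / Σ(b_i/K_i) = 14.54 / 1.996e+05 = 7.285e-05 m/day.
Q = K_eq · A · (Δh/L) = 7.285e-05 × 1350 × (9.97/14.54) = 0.06744 m³/day.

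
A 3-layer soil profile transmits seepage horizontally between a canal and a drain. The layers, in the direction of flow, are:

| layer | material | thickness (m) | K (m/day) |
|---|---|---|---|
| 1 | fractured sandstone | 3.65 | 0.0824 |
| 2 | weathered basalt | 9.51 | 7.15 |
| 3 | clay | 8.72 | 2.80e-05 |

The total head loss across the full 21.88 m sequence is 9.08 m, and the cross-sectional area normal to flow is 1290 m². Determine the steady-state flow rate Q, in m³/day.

0.0376

Flow is perpendicular to layering, so the layers act in series and the equivalent K is the thickness-weighted harmonic mean.
Total thickness L = 3.65 + 9.51 + 8.72 = 21.88 m.
Σ(b_i/K_i) = 3.65/0.0824 + 9.51/7.15 + 8.72/2.80e-05 = 3.115e+05 d.
K_eq = L / Σ(b_i/K_i) = 21.88 / 3.115e+05 = 7.025e-05 m/day.
Q = K_eq · A · (Δh/L) = 7.025e-05 × 1290 × (9.08/21.88) = 0.03761 m³/day.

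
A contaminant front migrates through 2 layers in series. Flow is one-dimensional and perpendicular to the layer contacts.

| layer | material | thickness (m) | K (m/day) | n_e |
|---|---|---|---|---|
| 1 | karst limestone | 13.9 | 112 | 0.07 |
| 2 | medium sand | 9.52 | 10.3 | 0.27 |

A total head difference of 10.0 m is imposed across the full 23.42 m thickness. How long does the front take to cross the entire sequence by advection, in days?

0.371

With flow normal to the layers, continuity requires the same specific discharge q through every layer.
Σ(b_i/K_i) = 13.9/112 + 9.52/10.3 = 1.048 d.
q = Δh / Σ(b_i/K_i) = 10.0 / 1.048 = 9.539 m/day.
In each layer the seepage velocity is v_i = q/n_i, so the layer transit time is t_i = b_i·n_i / q:
  layer 1 (karst limestone): t_1 = 13.9 × 0.07 / 9.539 = 0.1020 d
  layer 2 (medium sand): t_2 = 9.52 × 0.27 / 9.539 = 0.2695 d
Total t = Σ t_i = 0.3715 days.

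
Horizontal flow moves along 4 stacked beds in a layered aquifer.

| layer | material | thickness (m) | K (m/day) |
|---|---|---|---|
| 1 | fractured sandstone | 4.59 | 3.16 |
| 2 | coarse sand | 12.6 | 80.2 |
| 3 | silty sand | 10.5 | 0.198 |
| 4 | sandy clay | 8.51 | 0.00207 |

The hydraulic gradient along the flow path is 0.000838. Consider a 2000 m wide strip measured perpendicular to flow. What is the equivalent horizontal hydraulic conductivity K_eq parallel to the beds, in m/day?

28.4

Flow is parallel to layering, so each bed carries its own Darcy discharge and the transmissivities add.
Σ(K_i·b_i) = 3.16×4.59 + 80.2×12.6 + 0.198×10.5 + 0.00207×8.51 = 1027 m²/day.
Total thickness b = 36.20 m, so K_eq = Σ(K_i·b_i)/b = 28.37 m/day.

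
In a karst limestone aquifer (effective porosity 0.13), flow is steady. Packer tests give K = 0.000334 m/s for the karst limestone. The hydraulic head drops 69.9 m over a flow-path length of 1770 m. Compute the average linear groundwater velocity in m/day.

Convert K: 0.000334 m/s × 86400 = 28.86 m/day.
Hydraulic gradient i = Δh / L = 69.9 / 1770 = 0.03949.
Darcy flux q = K · i = 28.86 × 0.03949 = 1.140 m/day.
Seepage velocity v = q / n_e = 1.140 / 0.13 = 8.766 m/day.

8.77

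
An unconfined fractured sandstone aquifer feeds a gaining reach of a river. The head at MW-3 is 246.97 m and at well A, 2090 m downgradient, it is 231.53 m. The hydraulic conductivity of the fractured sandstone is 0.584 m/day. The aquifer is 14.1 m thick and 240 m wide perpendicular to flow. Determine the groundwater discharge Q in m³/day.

14.6

Cross-sectional area A = 240 × 14.1 = 3384 m².
Hydraulic gradient i = (246.97 − 231.53) / 2090 = 15.44 / 2090 = 0.007388.
Darcy's law: Q = K · A · i = 0.5840 × 3384 × 0.007388 = 14.60 m³/day.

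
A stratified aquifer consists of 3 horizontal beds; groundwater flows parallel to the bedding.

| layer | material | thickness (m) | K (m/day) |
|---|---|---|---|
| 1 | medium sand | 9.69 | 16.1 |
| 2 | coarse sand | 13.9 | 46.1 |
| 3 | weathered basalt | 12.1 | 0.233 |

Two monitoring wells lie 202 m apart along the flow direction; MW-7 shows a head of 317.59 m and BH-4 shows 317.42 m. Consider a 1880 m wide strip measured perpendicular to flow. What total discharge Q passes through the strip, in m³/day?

Flow is parallel to layering, so each bed carries its own Darcy discharge and the transmissivities add.
Σ(K_i·b_i) = 16.1×9.69 + 46.1×13.9 + 0.233×12.1 = 799.6 m²/day.
Hydraulic gradient i = (317.59 − 317.42) / 202 = 0.17 / 202 = 0.0008416.
Q = Σ(K_i·b_i) · W · i = 799.6 × 1880 × 0.0008416 = 1265 m³/day.

1270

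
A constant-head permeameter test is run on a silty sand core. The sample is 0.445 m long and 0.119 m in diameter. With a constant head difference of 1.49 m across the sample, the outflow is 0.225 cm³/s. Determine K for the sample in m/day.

0.522

Cross-sectional area A = π·(d/2)² = π × (0.119/2)² = 0.01112 m².
Convert discharge: 0.225 cm³/s = 2.250e-07 m³/s.
Darcy's law rearranged: K = Q·L / (A·Δh) = 2.250e-07 × 0.445 / (0.01112 × 1.49) = 6.042e-06 m/s = 0.5220 m/day.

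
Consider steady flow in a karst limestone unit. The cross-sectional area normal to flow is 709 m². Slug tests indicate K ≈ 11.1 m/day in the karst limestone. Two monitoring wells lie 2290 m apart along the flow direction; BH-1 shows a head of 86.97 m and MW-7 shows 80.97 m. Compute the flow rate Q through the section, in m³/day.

20.6

Hydraulic gradient i = (86.97 − 80.97) / 2290 = 6 / 2290 = 0.002620.
Darcy's law: Q = K · A · i = 11.10 × 709.0 × 0.002620 = 20.62 m³/day.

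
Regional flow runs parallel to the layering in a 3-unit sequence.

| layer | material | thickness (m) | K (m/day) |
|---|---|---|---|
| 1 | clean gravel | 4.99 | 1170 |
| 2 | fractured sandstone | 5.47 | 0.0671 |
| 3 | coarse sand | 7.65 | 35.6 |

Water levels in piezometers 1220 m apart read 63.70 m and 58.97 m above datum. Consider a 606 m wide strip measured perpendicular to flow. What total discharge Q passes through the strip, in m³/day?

14400

Flow is parallel to layering, so each bed carries its own Darcy discharge and the transmissivities add.
Σ(K_i·b_i) = 1170×4.99 + 0.0671×5.47 + 35.6×7.65 = 6111 m²/day.
Hydraulic gradient i = (63.70 − 58.97) / 1220 = 4.73 / 1220 = 0.003877.
Q = Σ(K_i·b_i) · W · i = 6111 × 606 × 0.003877 = 14358 m³/day.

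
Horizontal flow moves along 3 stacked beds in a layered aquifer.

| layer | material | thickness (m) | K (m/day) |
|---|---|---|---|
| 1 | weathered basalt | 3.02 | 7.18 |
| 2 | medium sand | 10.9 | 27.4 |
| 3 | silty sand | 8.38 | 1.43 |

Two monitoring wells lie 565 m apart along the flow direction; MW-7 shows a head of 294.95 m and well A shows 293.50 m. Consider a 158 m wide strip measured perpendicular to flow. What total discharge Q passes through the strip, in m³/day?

135

Flow is parallel to layering, so each bed carries its own Darcy discharge and the transmissivities add.
Σ(K_i·b_i) = 7.18×3.02 + 27.4×10.9 + 1.43×8.38 = 332.3 m²/day.
Hydraulic gradient i = (294.95 − 293.50) / 565 = 1.45 / 565 = 0.002566.
Q = Σ(K_i·b_i) · W · i = 332.3 × 158 × 0.002566 = 134.8 m³/day.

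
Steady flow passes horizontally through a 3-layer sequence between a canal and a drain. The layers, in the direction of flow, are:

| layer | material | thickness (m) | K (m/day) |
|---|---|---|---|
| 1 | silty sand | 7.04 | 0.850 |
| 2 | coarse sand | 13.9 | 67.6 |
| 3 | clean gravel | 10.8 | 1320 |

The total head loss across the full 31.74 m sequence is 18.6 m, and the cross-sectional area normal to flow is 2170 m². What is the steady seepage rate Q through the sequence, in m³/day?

4750

Flow is perpendicular to layering, so the layers act in series and the equivalent K is the thickness-weighted harmonic mean.
Total thickness L = 7.04 + 13.9 + 10.8 = 31.74 m.
Σ(b_i/K_i) = 7.04/0.850 + 13.9/67.6 + 10.8/1320 = 8.496 d.
K_eq = L / Σ(b_i/K_i) = 31.74 / 8.496 = 3.736 m/day.
Q = K_eq · A · (Δh/L) = 3.736 × 2170 × (18.6/31.74) = 4751 m³/day.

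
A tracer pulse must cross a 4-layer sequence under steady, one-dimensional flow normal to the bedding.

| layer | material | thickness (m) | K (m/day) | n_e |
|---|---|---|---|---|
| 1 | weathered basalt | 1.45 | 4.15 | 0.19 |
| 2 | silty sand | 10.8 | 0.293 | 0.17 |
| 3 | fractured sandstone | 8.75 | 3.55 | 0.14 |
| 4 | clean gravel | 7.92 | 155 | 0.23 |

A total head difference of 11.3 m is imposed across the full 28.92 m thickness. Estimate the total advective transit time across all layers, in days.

With flow normal to the layers, continuity requires the same specific discharge q through every layer.
Σ(b_i/K_i) = 1.45/4.15 + 10.8/0.293 + 8.75/3.55 + 7.92/155 = 39.73 d.
q = Δh / Σ(b_i/K_i) = 11.3 / 39.73 = 0.2845 m/day.
In each layer the seepage velocity is v_i = q/n_i, so the layer transit time is t_i = b_i·n_i / q:
  layer 1 (weathered basalt): t_1 = 1.45 × 0.19 / 0.2845 = 0.9685 d
  layer 2 (silty sand): t_2 = 10.8 × 0.17 / 0.2845 = 6.454 d
  layer 3 (fractured sandstone): t_3 = 8.75 × 0.14 / 0.2845 = 4.307 d
  layer 4 (clean gravel): t_4 = 7.92 × 0.23 / 0.2845 = 6.404 d
Total t = Σ t_i = 18.13 days.

18.1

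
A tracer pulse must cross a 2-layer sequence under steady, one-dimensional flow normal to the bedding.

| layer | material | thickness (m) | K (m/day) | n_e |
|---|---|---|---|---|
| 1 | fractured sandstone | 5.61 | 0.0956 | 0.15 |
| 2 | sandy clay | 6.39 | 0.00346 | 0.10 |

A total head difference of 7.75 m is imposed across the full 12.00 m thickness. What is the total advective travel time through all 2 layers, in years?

With flow normal to the layers, continuity requires the same specific discharge q through every layer.
Σ(b_i/K_i) = 5.61/0.0956 + 6.39/0.00346 = 1906 d.
q = Δh / Σ(b_i/K_i) = 7.75 / 1906 = 0.004067 m/day.
In each layer the seepage velocity is v_i = q/n_i, so the layer transit time is t_i = b_i·n_i / q:
  layer 1 (fractured sandstone): t_1 = 5.61 × 0.15 / 0.004067 = 206.9 d
  layer 2 (sandy clay): t_2 = 6.39 × 0.10 / 0.004067 = 157.1 d
Total t = Σ t_i = 364.0 days = 0.9966 years.

0.997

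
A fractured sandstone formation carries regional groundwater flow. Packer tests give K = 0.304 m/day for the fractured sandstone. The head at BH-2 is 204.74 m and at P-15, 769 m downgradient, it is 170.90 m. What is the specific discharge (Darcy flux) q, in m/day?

0.0134

Hydraulic gradient i = (204.74 − 170.90) / 769 = 33.84 / 769 = 0.04401.
Specific discharge q = K · i = 0.3040 × 0.04401 = 0.01338 m/day.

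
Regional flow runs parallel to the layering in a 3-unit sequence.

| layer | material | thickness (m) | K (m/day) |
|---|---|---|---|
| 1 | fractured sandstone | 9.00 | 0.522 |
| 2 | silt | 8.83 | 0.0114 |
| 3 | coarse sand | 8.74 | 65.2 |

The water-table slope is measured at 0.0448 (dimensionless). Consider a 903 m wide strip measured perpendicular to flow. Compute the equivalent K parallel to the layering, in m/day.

21.6

Flow is parallel to layering, so each bed carries its own Darcy discharge and the transmissivities add.
Σ(K_i·b_i) = 0.522×9.00 + 0.0114×8.83 + 65.2×8.74 = 574.6 m²/day.
Total thickness b = 26.57 m, so K_eq = Σ(K_i·b_i)/b = 21.63 m/day.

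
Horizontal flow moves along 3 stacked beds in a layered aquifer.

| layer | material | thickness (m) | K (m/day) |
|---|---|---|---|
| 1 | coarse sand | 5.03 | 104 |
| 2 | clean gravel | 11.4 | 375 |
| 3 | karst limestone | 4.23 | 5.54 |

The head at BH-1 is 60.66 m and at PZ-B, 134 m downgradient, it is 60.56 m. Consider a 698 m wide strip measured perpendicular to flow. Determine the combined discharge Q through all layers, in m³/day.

Flow is parallel to layering, so each bed carries its own Darcy discharge and the transmissivities add.
Σ(K_i·b_i) = 104×5.03 + 375×11.4 + 5.54×4.23 = 4822 m²/day.
Hydraulic gradient i = (60.66 − 60.56) / 134 = 0.1 / 134 = 0.0007463.
Q = Σ(K_i·b_i) · W · i = 4822 × 698 × 0.0007463 = 2512 m³/day.

2510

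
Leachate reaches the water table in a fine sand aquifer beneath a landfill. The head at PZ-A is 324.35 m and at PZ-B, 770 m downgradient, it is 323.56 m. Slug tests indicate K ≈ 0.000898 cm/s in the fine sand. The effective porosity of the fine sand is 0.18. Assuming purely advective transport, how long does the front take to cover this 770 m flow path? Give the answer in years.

Convert K: 0.000898 cm/s × 864 = 0.7759 m/day.
Hydraulic gradient i = (324.35 − 323.56) / 770 = 0.79 / 770 = 0.001026.
Darcy flux q = K · i = 0.7759 × 0.001026 = 0.0007960 m/day.
Seepage velocity v = q / n_e = 0.0007960 / 0.18 = 0.004422 m/day.
Travel time t = L / v = 770 / 0.004422 = 1.741e+05 days = 476.7 years.

477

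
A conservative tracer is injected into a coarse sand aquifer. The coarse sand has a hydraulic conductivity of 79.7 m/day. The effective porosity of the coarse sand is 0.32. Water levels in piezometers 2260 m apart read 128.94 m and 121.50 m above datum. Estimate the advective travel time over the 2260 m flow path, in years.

Hydraulic gradient i = (128.94 − 121.50) / 2260 = 7.44 / 2260 = 0.003292.
Darcy flux q = K · i = 79.70 × 0.003292 = 0.2624 m/day.
Seepage velocity v = q / n_e = 0.2624 / 0.32 = 0.8199 m/day.
Travel time t = L / v = 2260 / 0.8199 = 2756 days = 7.546 years.

7.55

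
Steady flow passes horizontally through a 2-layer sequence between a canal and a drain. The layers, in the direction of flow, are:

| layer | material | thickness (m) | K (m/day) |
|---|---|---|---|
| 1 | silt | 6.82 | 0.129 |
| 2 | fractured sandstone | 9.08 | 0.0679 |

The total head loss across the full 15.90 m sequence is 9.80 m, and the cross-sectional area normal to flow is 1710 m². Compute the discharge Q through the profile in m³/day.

89.8

Flow is perpendicular to layering, so the layers act in series and the equivalent K is the thickness-weighted harmonic mean.
Total thickness L = 6.82 + 9.08 = 15.90 m.
Σ(b_i/K_i) = 6.82/0.129 + 9.08/0.0679 = 186.6 d.
K_eq = L / Σ(b_i/K_i) = 15.90 / 186.6 = 0.08521 m/day.
Q = K_eq · A · (Δh/L) = 0.08521 × 1710 × (9.80/15.90) = 89.81 m³/day.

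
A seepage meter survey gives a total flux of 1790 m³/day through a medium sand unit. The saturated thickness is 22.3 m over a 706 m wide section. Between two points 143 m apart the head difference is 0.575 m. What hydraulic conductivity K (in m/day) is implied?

28.3

Cross-sectional area A = 706 × 22.3 = 15744 m².
Hydraulic gradient i = Δh / L = 0.575 / 143 = 0.004021.
From Q = K·A·i, K = Q / (A·i) = 1790 / (15744 × 0.004021) = 28.28 m/day.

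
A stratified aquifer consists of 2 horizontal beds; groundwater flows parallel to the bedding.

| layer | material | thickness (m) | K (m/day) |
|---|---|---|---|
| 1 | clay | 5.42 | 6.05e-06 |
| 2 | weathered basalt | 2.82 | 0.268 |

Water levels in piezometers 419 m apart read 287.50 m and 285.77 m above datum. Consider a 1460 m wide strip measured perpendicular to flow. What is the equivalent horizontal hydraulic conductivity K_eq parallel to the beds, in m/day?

Flow is parallel to layering, so each bed carries its own Darcy discharge and the transmissivities add.
Σ(K_i·b_i) = 6.05e-06×5.42 + 0.268×2.82 = 0.7558 m²/day.
Total thickness b = 8.240 m, so K_eq = Σ(K_i·b_i)/b = 0.09172 m/day.

0.0917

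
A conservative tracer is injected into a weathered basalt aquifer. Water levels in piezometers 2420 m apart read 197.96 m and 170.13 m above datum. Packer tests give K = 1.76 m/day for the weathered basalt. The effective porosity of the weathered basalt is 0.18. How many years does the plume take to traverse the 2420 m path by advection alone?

58.9

Hydraulic gradient i = (197.96 − 170.13) / 2420 = 27.83 / 2420 = 0.01150.
Darcy flux q = K · i = 1.760 × 0.01150 = 0.02024 m/day.
Seepage velocity v = q / n_e = 0.02024 / 0.18 = 0.1124 m/day.
Travel time t = L / v = 2420 / 0.1124 = 21522 days = 58.92 years.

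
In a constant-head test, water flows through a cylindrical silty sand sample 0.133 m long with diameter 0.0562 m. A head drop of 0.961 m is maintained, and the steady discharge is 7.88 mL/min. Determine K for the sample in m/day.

Cross-sectional area A = π·(d/2)² = π × (0.0562/2)² = 0.002481 m².
Convert discharge: 7.88 mL/min = 1.313e-07 m³/s.
Darcy's law rearranged: K = Q·L / (A·Δh) = 1.313e-07 × 0.133 / (0.002481 × 0.961) = 7.327e-06 m/s = 0.6331 m/day.

0.633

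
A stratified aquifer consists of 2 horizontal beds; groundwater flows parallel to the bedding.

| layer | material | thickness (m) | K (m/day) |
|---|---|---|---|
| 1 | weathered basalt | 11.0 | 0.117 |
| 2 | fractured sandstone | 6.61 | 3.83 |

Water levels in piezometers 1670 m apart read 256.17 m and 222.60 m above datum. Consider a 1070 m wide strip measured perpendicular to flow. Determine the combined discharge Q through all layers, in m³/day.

Flow is parallel to layering, so each bed carries its own Darcy discharge and the transmissivities add.
Σ(K_i·b_i) = 0.117×11.0 + 3.83×6.61 = 26.60 m²/day.
Hydraulic gradient i = (256.17 − 222.60) / 1670 = 33.57 / 1670 = 0.02010.
Q = Σ(K_i·b_i) · W · i = 26.60 × 1070 × 0.02010 = 572.2 m³/day.

572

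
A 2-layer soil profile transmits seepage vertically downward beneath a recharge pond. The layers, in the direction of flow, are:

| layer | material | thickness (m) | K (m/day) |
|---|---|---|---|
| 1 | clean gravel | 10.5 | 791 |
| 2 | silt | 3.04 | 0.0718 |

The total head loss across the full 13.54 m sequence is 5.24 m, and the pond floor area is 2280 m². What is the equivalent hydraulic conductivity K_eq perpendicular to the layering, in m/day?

0.320

Flow is perpendicular to layering, so the layers act in series and the equivalent K is the thickness-weighted harmonic mean.
Total thickness L = 10.5 + 3.04 = 13.54 m.
Σ(b_i/K_i) = 10.5/791 + 3.04/0.0718 = 42.35 d.
K_eq = L / Σ(b_i/K_i) = 13.54 / 42.35 = 0.3197 m/day.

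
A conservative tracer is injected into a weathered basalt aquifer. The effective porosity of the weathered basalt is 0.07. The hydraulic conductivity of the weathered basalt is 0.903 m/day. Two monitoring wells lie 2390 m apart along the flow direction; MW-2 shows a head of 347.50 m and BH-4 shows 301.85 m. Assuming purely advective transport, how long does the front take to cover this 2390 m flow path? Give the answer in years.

26.6

Hydraulic gradient i = (347.50 − 301.85) / 2390 = 45.65 / 2390 = 0.01910.
Darcy flux q = K · i = 0.9030 × 0.01910 = 0.01725 m/day.
Seepage velocity v = q / n_e = 0.01725 / 0.07 = 0.2464 m/day.
Travel time t = L / v = 2390 / 0.2464 = 9700 days = 26.56 years.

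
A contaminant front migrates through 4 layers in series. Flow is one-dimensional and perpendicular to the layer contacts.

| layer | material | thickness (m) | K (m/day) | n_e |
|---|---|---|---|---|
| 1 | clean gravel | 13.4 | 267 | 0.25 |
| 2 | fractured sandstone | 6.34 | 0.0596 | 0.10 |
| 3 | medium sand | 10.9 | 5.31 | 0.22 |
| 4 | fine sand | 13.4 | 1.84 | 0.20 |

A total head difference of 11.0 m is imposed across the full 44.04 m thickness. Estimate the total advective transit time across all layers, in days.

95.4

With flow normal to the layers, continuity requires the same specific discharge q through every layer.
Σ(b_i/K_i) = 13.4/267 + 6.34/0.0596 + 10.9/5.31 + 13.4/1.84 = 115.8 d.
q = Δh / Σ(b_i/K_i) = 11.0 / 115.8 = 0.09502 m/day.
In each layer the seepage velocity is v_i = q/n_i, so the layer transit time is t_i = b_i·n_i / q:
  layer 1 (clean gravel): t_1 = 13.4 × 0.25 / 0.09502 = 35.25 d
  layer 2 (fractured sandstone): t_2 = 6.34 × 0.10 / 0.09502 = 6.672 d
  layer 3 (medium sand): t_3 = 10.9 × 0.22 / 0.09502 = 25.24 d
  layer 4 (fine sand): t_4 = 13.4 × 0.20 / 0.09502 = 28.20 d
Total t = Σ t_i = 95.37 days.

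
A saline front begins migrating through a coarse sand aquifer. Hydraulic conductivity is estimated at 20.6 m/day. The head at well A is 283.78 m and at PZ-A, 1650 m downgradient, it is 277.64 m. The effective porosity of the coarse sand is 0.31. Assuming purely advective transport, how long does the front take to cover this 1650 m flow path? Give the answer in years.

Hydraulic gradient i = (283.78 − 277.64) / 1650 = 6.14 / 1650 = 0.003721.
Darcy flux q = K · i = 20.60 × 0.003721 = 0.07666 m/day.
Seepage velocity v = q / n_e = 0.07666 / 0.31 = 0.2473 m/day.
Travel time t = L / v = 1650 / 0.2473 = 6673 days = 18.27 years.

18.3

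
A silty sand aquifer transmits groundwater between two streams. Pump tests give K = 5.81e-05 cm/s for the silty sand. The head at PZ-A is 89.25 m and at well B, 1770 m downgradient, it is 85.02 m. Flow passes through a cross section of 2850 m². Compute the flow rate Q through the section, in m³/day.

0.342

Convert K: 5.81e-05 cm/s × 864 = 0.05020 m/day.
Hydraulic gradient i = (89.25 − 85.02) / 1770 = 4.23 / 1770 = 0.002390.
Darcy's law: Q = K · A · i = 0.05020 × 2850 × 0.002390 = 0.3419 m³/day.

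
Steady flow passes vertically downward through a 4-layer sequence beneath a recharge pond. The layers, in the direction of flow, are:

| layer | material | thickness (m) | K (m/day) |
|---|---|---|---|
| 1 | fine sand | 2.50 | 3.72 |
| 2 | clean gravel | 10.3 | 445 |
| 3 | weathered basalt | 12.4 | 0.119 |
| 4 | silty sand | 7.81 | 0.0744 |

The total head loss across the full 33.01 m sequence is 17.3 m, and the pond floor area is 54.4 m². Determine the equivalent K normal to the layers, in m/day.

0.157

Flow is perpendicular to layering, so the layers act in series and the equivalent K is the thickness-weighted harmonic mean.
Total thickness L = 2.50 + 10.3 + 12.4 + 7.81 = 33.01 m.
Σ(b_i/K_i) = 2.50/3.72 + 10.3/445 + 12.4/0.119 + 7.81/0.0744 = 209.9 d.
K_eq = L / Σ(b_i/K_i) = 33.01 / 209.9 = 0.1573 m/day.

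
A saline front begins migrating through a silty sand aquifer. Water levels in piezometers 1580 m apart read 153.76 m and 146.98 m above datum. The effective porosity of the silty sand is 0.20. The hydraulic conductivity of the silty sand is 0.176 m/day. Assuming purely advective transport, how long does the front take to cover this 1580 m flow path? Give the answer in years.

1150

Hydraulic gradient i = (153.76 − 146.98) / 1580 = 6.78 / 1580 = 0.004291.
Darcy flux q = K · i = 0.1760 × 0.004291 = 0.0007552 m/day.
Seepage velocity v = q / n_e = 0.0007552 / 0.20 = 0.003776 m/day.
Travel time t = L / v = 1580 / 0.003776 = 4.184e+05 days = 1146 years.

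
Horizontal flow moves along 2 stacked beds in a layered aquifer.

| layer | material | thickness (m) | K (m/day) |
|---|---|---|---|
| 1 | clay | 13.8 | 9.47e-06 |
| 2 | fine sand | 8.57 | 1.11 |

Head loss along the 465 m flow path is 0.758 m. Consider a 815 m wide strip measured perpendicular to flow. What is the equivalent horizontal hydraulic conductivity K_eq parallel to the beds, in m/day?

Flow is parallel to layering, so each bed carries its own Darcy discharge and the transmissivities add.
Σ(K_i·b_i) = 9.47e-06×13.8 + 1.11×8.57 = 9.513 m²/day.
Total thickness b = 22.37 m, so K_eq = Σ(K_i·b_i)/b = 0.4252 m/day.

0.425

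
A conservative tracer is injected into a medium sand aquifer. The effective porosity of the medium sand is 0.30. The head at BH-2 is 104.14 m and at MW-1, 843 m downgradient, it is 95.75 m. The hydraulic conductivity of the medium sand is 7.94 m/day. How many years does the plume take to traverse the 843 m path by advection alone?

8.76

Hydraulic gradient i = (104.14 − 95.75) / 843 = 8.39 / 843 = 0.009953.
Darcy flux q = K · i = 7.940 × 0.009953 = 0.07902 m/day.
Seepage velocity v = q / n_e = 0.07902 / 0.30 = 0.2634 m/day.
Travel time t = L / v = 843 / 0.2634 = 3200 days = 8.762 years.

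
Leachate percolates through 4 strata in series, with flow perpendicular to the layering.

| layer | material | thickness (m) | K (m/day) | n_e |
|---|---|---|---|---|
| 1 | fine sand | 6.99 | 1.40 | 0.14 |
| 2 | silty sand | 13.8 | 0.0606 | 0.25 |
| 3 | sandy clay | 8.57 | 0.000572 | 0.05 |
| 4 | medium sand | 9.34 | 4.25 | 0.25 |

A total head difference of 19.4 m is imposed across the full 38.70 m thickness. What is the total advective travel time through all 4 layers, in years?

15.4

With flow normal to the layers, continuity requires the same specific discharge q through every layer.
Σ(b_i/K_i) = 6.99/1.40 + 13.8/0.0606 + 8.57/0.000572 + 9.34/4.25 = 15217 d.
q = Δh / Σ(b_i/K_i) = 19.4 / 15217 = 0.001275 m/day.
In each layer the seepage velocity is v_i = q/n_i, so the layer transit time is t_i = b_i·n_i / q:
  layer 1 (fine sand): t_1 = 6.99 × 0.14 / 0.001275 = 767.6 d
  layer 2 (silty sand): t_2 = 13.8 × 0.25 / 0.001275 = 2706 d
  layer 3 (sandy clay): t_3 = 8.57 × 0.05 / 0.001275 = 336.1 d
  layer 4 (medium sand): t_4 = 9.34 × 0.25 / 0.001275 = 1832 d
Total t = Σ t_i = 5642 days = 15.45 years.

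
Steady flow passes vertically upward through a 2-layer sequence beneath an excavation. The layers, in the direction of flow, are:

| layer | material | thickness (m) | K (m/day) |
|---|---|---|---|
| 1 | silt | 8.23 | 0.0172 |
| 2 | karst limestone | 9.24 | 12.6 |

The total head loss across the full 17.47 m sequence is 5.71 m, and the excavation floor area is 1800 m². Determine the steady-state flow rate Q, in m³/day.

21.4

Flow is perpendicular to layering, so the layers act in series and the equivalent K is the thickness-weighted harmonic mean.
Total thickness L = 8.23 + 9.24 = 17.47 m.
Σ(b_i/K_i) = 8.23/0.0172 + 9.24/12.6 = 479.2 d.
K_eq = L / Σ(b_i/K_i) = 17.47 / 479.2 = 0.03645 m/day.
Q = K_eq · A · (Δh/L) = 0.03645 × 1800 × (5.71/17.47) = 21.45 m³/day.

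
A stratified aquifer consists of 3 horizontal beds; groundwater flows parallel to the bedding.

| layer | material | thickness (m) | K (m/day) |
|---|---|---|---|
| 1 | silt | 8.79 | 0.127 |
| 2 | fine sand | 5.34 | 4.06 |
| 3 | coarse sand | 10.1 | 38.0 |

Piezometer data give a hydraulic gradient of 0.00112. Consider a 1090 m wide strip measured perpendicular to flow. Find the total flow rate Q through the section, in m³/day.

Flow is parallel to layering, so each bed carries its own Darcy discharge and the transmissivities add.
Σ(K_i·b_i) = 0.127×8.79 + 4.06×5.34 + 38.0×10.1 = 406.6 m²/day.
Hydraulic gradient i = 0.00112.
Q = Σ(K_i·b_i) · W · i = 406.6 × 1090 × 0.001120 = 496.4 m³/day.

496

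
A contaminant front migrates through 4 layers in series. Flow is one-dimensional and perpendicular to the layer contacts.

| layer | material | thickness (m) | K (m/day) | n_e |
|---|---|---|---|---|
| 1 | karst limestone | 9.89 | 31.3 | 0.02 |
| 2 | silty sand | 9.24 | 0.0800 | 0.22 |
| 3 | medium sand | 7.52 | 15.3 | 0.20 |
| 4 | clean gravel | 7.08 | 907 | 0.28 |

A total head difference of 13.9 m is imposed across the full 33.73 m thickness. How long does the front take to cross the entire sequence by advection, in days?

With flow normal to the layers, continuity requires the same specific discharge q through every layer.
Σ(b_i/K_i) = 9.89/31.3 + 9.24/0.0800 + 7.52/15.3 + 7.08/907 = 116.3 d.
q = Δh / Σ(b_i/K_i) = 13.9 / 116.3 = 0.1195 m/day.
In each layer the seepage velocity is v_i = q/n_i, so the layer transit time is t_i = b_i·n_i / q:
  layer 1 (karst limestone): t_1 = 9.89 × 0.02 / 0.1195 = 1.655 d
  layer 2 (silty sand): t_2 = 9.24 × 0.22 / 0.1195 = 17.01 d
  layer 3 (medium sand): t_3 = 7.52 × 0.20 / 0.1195 = 12.59 d
  layer 4 (clean gravel): t_4 = 7.08 × 0.28 / 0.1195 = 16.59 d
Total t = Σ t_i = 47.84 days.

47.8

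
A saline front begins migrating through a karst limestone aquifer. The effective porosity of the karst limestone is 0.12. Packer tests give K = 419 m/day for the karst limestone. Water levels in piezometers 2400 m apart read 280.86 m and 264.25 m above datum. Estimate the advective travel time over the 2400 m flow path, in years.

0.272

Hydraulic gradient i = (280.86 − 264.25) / 2400 = 16.61 / 2400 = 0.006921.
Darcy flux q = K · i = 419.0 × 0.006921 = 2.900 m/day.
Seepage velocity v = q / n_e = 2.900 / 0.12 = 24.17 m/day.
Travel time t = L / v = 2400 / 24.17 = 99.32 days = 0.2719 years.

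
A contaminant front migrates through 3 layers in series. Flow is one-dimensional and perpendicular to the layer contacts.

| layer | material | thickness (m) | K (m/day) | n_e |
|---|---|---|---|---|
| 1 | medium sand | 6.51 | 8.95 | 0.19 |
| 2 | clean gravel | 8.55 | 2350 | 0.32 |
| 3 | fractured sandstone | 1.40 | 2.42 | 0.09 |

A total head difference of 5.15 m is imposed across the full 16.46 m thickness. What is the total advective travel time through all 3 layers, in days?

1.04

With flow normal to the layers, continuity requires the same specific discharge q through every layer.
Σ(b_i/K_i) = 6.51/8.95 + 8.55/2350 + 1.40/2.42 = 1.310 d.
q = Δh / Σ(b_i/K_i) = 5.15 / 1.310 = 3.933 m/day.
In each layer the seepage velocity is v_i = q/n_i, so the layer transit time is t_i = b_i·n_i / q:
  layer 1 (medium sand): t_1 = 6.51 × 0.19 / 3.933 = 0.3145 d
  layer 2 (clean gravel): t_2 = 8.55 × 0.32 / 3.933 = 0.6957 d
  layer 3 (fractured sandstone): t_3 = 1.40 × 0.09 / 3.933 = 0.03204 d
Total t = Σ t_i = 1.042 days.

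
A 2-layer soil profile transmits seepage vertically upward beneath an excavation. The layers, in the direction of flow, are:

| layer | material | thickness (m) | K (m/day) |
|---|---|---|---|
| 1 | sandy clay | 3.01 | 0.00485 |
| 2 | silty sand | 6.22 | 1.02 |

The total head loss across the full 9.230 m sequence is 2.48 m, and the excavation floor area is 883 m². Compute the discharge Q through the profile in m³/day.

3.49

Flow is perpendicular to layering, so the layers act in series and the equivalent K is the thickness-weighted harmonic mean.
Total thickness L = 3.01 + 6.22 = 9.230 m.
Σ(b_i/K_i) = 3.01/0.00485 + 6.22/1.02 = 626.7 d.
K_eq = L / Σ(b_i/K_i) = 9.230 / 626.7 = 0.01473 m/day.
Q = K_eq · A · (Δh/L) = 0.01473 × 883 × (2.48/9.230) = 3.494 m³/day.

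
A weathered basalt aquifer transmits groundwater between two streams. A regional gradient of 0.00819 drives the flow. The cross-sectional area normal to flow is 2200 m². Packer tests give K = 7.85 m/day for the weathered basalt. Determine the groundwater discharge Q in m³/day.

Hydraulic gradient i = 0.00819.
Darcy's law: Q = K · A · i = 7.850 × 2200 × 0.008190 = 141.4 m³/day.

141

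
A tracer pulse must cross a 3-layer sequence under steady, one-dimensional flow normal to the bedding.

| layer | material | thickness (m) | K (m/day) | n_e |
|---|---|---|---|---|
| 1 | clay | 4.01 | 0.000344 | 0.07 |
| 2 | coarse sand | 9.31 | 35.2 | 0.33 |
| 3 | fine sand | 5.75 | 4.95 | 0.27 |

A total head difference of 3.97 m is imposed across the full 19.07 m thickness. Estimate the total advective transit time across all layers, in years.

39.4

With flow normal to the layers, continuity requires the same specific discharge q through every layer.
Σ(b_i/K_i) = 4.01/0.000344 + 9.31/35.2 + 5.75/4.95 = 11658 d.
q = Δh / Σ(b_i/K_i) = 3.97 / 11658 = 0.0003405 m/day.
In each layer the seepage velocity is v_i = q/n_i, so the layer transit time is t_i = b_i·n_i / q:
  layer 1 (clay): t_1 = 4.01 × 0.07 / 0.0003405 = 824.3 d
  layer 2 (coarse sand): t_2 = 9.31 × 0.33 / 0.0003405 = 9022 d
  layer 3 (fine sand): t_3 = 5.75 × 0.27 / 0.0003405 = 4559 d
Total t = Σ t_i = 14406 days = 39.44 years.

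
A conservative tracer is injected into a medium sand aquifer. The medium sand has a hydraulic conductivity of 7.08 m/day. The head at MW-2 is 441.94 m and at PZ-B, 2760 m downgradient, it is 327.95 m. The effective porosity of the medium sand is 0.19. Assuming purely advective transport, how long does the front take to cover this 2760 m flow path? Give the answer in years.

4.91

Hydraulic gradient i = (441.94 − 327.95) / 2760 = 113.99 / 2760 = 0.04130.
Darcy flux q = K · i = 7.080 × 0.04130 = 0.2924 m/day.
Seepage velocity v = q / n_e = 0.2924 / 0.19 = 1.539 m/day.
Travel time t = L / v = 2760 / 1.539 = 1793 days = 4.910 years.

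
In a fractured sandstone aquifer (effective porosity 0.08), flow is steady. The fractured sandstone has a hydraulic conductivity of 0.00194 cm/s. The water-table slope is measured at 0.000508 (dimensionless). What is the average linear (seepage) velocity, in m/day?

0.0106

Convert K: 0.00194 cm/s × 864 = 1.676 m/day.
Hydraulic gradient i = 0.000508.
Darcy flux q = K · i = 1.676 × 0.0005080 = 0.0008515 m/day.
Seepage velocity v = q / n_e = 0.0008515 / 0.08 = 0.01064 m/day.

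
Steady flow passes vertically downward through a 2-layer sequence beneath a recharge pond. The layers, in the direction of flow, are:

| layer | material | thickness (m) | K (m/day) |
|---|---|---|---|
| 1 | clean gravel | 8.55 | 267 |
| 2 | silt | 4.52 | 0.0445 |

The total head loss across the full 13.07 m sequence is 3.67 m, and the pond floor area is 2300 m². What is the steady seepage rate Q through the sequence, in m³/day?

83.1

Flow is perpendicular to layering, so the layers act in series and the equivalent K is the thickness-weighted harmonic mean.
Total thickness L = 8.55 + 4.52 = 13.07 m.
Σ(b_i/K_i) = 8.55/267 + 4.52/0.0445 = 101.6 d.
K_eq = L / Σ(b_i/K_i) = 13.07 / 101.6 = 0.1286 m/day.
Q = K_eq · A · (Δh/L) = 0.1286 × 2300 × (3.67/13.07) = 83.08 m³/day.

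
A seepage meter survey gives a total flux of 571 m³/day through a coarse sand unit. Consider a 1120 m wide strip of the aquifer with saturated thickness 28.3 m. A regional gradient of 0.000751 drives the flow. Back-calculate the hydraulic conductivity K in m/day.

Cross-sectional area A = 1120 × 28.3 = 31696 m².
Hydraulic gradient i = 0.000751.
From Q = K·A·i, K = Q / (A·i) = 571 / (31696 × 0.0007510) = 23.99 m/day.

24.0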